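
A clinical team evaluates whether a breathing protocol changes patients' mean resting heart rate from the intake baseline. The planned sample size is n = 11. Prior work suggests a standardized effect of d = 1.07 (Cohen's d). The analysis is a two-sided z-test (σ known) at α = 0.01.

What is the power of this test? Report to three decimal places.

Noncentrality parameter: δ = d·√n = 1.07 × √11 = 3.5488
Critical value for a two-sided test at α = 0.01: z_{α/2} = 2.576.
Power = Φ(δ − 2.576) + Φ(−δ − 2.576) = Φ(0.973) + Φ(-6.125) = 0.8347 + 0.0000 = 0.8347.

Power ≈ 0.835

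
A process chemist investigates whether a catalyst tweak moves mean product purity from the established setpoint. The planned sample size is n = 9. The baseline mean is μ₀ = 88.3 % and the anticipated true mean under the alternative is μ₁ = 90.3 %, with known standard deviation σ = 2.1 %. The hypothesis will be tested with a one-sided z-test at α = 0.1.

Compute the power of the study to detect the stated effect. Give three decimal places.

Standardized effect: d = |μ₁ − μ₀| / σ = |90.3 − 88.3| / 2.1 = 0.9524
Noncentrality parameter: δ = d·√n = 0.9524 × √9 = 2.8571
Critical value for a one-sided test at α = 0.1: z_α = 1.282.
Power = Φ(δ − 1.282) = Φ(1.576) = 0.9424.

Power ≈ 0.942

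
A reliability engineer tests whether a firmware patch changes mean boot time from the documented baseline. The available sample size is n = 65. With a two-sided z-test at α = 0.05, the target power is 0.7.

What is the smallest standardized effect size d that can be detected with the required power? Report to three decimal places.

Required noncentrality: δ = z_{0.025} + z_{0.30} = 1.960 + 0.524 = 2.484.
(The second rejection-region term Φ(−δ − z_{α/2}) is negligible and dropped.)
δ = d·√n ⇒ d = δ/√n = 2.484/√65 = 0.3081.

d ≈ 0.308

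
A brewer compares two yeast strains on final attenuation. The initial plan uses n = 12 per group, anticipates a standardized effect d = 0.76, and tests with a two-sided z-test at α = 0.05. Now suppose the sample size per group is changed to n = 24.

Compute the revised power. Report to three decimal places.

With n = 24 per group: δ = d·√(n/2) = 0.76 × √(24/2) = 2.6327. Critical value z_{0.025} = 1.960.
Revised power = Φ(δ − 1.960) + Φ(−δ − 1.960) = Φ(0.673) + Φ(-4.593) = 0.7494 + 0.0000 = 0.7495.

Power ≈ 0.749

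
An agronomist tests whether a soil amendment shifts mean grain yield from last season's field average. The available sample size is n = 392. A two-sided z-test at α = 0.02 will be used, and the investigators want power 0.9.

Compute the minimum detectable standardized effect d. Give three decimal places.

d ≈ 0.182

Need Φ(δ − 2.326) = 0.9, so δ = 2.326 + 1.282 = 3.608.
(Lower-tail contribution to power is negligible for δ > 0.)
δ = d·√n ⇒ d = δ/√n = 3.608/√392 = 0.1822.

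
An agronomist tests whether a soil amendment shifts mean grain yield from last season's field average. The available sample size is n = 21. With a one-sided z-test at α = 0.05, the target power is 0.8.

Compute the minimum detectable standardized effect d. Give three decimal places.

Required noncentrality: δ = z_{0.05} + z_{0.20} = 1.645 + 0.842 = 2.486.
δ = d·√n ⇒ d = δ/√n = 2.486/√21 = 0.5426.

d ≈ 0.543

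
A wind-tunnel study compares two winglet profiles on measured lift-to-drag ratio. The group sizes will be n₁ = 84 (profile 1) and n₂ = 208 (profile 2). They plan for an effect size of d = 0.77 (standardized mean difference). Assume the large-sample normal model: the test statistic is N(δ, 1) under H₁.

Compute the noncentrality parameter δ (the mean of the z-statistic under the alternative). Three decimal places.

The noncentrality parameter scales effect size by the design's sample-size factor: δ = d / √(1/n₁ + 1/n₂) = 0.77 / √(1/84 + 1/208) = 5.9562

δ ≈ 5.956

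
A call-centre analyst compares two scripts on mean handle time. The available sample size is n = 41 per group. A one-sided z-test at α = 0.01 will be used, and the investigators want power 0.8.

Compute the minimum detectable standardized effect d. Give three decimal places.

Required noncentrality: δ = z_{0.01} + z_{0.20} = 2.326 + 0.842 = 3.168.
δ = d·√(n/2) ⇒ d = δ/√(n/2) = 3.168/√(41/2) = 0.6997.

d ≈ 0.700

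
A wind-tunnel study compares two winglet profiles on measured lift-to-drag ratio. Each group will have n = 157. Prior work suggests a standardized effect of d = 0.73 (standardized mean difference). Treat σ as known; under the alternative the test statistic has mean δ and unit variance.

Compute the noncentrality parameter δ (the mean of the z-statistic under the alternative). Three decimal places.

δ ≈ 6.468

δ = d·√(n/2) = 0.73 × √(157/2) = 6.4678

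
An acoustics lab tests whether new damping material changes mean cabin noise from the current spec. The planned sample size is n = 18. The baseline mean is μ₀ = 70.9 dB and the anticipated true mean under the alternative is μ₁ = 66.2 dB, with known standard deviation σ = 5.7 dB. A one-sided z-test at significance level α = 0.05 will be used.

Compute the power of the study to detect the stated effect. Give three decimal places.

Standardized effect: d = |μ₁ − μ₀| / σ = |66.2 − 70.9| / 5.7 = 0.8246
Noncentrality parameter: δ = d·√n = 0.8246 × √18 = 3.4983
Critical value for a one-sided test at α = 0.05: z_α = 1.645.
Power = Φ(δ − 1.645) = Φ(1.853) = 0.9681.

Power ≈ 0.968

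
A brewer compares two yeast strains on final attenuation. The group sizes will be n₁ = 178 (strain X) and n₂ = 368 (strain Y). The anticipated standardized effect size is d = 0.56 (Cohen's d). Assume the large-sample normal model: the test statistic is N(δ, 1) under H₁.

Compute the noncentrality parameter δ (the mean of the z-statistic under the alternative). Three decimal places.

δ ≈ 6.134

The noncentrality parameter scales effect size by the design's sample-size factor: δ = d / √(1/n₁ + 1/n₂) = 0.56 / √(1/178 + 1/368) = 6.1337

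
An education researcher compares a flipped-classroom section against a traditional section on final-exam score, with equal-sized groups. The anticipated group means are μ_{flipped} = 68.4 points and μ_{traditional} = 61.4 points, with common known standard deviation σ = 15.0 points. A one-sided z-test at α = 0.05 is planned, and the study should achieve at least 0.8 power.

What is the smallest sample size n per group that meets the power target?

Standardized effect: d = |μ_{flipped} − μ_{traditional}| / σ = |68.4 − 61.4| / 15.0 = 0.4667
For power 0.8 need Φ(δ − z_{0.05}) = 0.8, so δ = z_{0.05} + z_{0.20} = 1.645 + 0.842 = 2.486.
δ = d·√(n/2) ⇒ n = 2(δ/d)² = 2 × (2.486 / 0.4667)² = 56.78.
Round up to the next whole unit.

n = 57 per group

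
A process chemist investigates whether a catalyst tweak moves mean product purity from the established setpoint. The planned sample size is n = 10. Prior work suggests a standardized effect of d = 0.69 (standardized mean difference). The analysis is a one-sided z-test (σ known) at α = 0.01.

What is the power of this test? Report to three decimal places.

Noncentrality parameter: δ = d·√n = 0.69 × √10 = 2.1820
One-sided α = 0.01 → critical value z_{0.01} = 2.326.
Power = P(Z > 2.326 − δ) = Φ(-0.144) = 0.4426.

Power ≈ 0.443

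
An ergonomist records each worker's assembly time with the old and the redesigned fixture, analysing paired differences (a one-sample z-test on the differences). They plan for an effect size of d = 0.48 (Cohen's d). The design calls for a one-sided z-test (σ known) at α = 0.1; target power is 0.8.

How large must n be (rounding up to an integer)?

Set Φ(δ − 1.282) = 0.8; then δ − 1.282 = Φ⁻¹(0.8) = 0.842, giving δ = 2.123.
δ = d·√n ⇒ n = (δ/d)² = (2.123 / 0.48)² = 19.57.
Round up to the next whole unit.

n = 20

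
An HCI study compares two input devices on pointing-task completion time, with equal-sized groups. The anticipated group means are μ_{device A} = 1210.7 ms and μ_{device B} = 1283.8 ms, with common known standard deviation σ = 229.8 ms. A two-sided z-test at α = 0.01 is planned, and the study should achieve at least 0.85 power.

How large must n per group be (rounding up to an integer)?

n = 258 per group

Standardized effect: d = |μ_{device A} − μ_{device B}| / σ = |1210.7 − 1283.8| / 229.8 = 0.3181
Set Φ(δ − 2.576) = 0.85; then δ − 2.576 = Φ⁻¹(0.85) = 1.036, giving δ = 3.612.
(Ignoring the negligible lower-tail rejection probability gives the usual closed-form inversion.)
δ = d·√(n/2) ⇒ n = 2(δ/d)² = 2 × (3.612 / 0.3181)² = 257.90.
Rounding up, n = 258 per group.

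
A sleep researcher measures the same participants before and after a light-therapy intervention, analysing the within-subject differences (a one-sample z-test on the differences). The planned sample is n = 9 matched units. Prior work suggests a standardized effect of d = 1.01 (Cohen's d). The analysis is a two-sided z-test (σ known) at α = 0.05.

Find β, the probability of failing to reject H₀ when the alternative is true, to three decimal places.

β ≈ 0.142

Noncentrality parameter: δ = d·√n = 1.01 × √9 = 3.0300
Critical value for a two-sided test at α = 0.05: z_{α/2} = 1.960.
Power = Φ(δ − 1.960) + Φ(−δ − 1.960) = Φ(1.070) + Φ(-4.990) = 0.8577 + 0.0000 = 0.8577.
Type II error: β = 1 − power = 1 − 0.8577 = 0.1423.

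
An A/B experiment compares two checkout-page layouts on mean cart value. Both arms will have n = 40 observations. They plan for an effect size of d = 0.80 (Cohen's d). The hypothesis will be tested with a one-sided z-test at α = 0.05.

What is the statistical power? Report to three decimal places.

Noncentrality parameter: δ = d·√(n/2) = 0.80 × √(40/2) = 3.5777
One-sided α = 0.05 → critical value z_{0.05} = 1.645.
Power = P(Z > 1.645 − δ) = Φ(1.933) = 0.9734.

Power ≈ 0.973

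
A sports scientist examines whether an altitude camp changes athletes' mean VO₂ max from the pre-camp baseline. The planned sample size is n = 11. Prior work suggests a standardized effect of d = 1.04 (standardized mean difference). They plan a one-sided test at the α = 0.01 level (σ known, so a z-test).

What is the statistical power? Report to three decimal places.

Power ≈ 0.869

Noncentrality parameter: δ = d·√n = 1.04 × √11 = 3.4493
Critical value for a one-sided test at α = 0.01: z_α = 2.326.
Power = Φ(δ − 2.326) = Φ(1.123) = 0.8693.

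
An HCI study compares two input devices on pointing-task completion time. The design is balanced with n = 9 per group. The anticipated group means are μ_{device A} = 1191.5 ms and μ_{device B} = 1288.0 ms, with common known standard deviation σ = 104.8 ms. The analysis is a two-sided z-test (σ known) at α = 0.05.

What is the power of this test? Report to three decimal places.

Standardized effect: d = |μ_{device A} − μ_{device B}| / σ = |1191.5 − 1288.0| / 104.8 = 0.9208
Noncentrality parameter: δ = d·√(n/2) = 0.9208 × √(9/2) = 1.9533
Critical value for a two-sided test at α = 0.05: z_{α/2} = 1.960.
Power = Φ(δ − 1.960) + Φ(−δ − 1.960) = Φ(-0.007) + Φ(-3.913) = 0.4973 + 0.0000 = 0.4974.

Power ≈ 0.497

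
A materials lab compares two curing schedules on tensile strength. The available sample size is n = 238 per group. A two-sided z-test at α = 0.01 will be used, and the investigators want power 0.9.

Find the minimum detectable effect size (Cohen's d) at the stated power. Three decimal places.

d ≈ 0.354

Required noncentrality: δ = z_{0.005} + z_{0.10} = 2.576 + 1.282 = 3.857.
(Lower-tail contribution to power is negligible for δ > 0.)
δ = d·√(n/2) ⇒ d = δ/√(n/2) = 3.857/√(238/2) = 0.3536.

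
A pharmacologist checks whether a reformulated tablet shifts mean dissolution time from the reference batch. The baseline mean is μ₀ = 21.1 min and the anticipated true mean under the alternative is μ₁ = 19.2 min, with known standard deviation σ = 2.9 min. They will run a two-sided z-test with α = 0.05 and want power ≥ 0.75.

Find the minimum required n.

Standardized effect: d = |μ₁ − μ₀| / σ = |19.2 − 21.1| / 2.9 = 0.6552
For power 0.75 need Φ(δ − z_{0.025}) = 0.75, so δ = z_{0.025} + z_{0.25} = 1.960 + 0.674 = 2.634.
(The Φ(−δ − z_{α/2}) term is vanishingly small for δ > 0 and is dropped in the standard sample-size formula.)
δ = d·√n ⇒ n = (δ/d)² = (2.634 / 0.6552)² = 16.17.
Round up to the next whole unit.

n = 17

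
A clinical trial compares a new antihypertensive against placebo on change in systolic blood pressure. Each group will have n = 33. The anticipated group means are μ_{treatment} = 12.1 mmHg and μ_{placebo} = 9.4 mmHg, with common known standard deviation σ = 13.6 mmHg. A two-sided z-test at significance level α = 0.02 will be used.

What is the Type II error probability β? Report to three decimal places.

Standardized effect: d = |μ_{treatment} − μ_{placebo}| / σ = |12.1 − 9.4| / 13.6 = 0.1985
Noncentrality parameter: δ = d·√(n/2) = 0.1985 × √(33/2) = 0.8064
Two-sided α = 0.02 → critical value z_{0.01} = 2.326.
Power = Φ(δ − 2.326) + Φ(−δ − 2.326) = Φ(-1.520) + Φ(-3.133) = 0.0643 + 0.0009 = 0.0651.
Type II error: β = 1 − power = 1 − 0.0651 = 0.9349.

β ≈ 0.935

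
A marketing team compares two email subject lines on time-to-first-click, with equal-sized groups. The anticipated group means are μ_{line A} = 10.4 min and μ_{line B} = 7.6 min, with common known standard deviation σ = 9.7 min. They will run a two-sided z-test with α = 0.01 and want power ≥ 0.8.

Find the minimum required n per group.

n = 281 per group

Standardized effect: d = |μ_{line A} − μ_{line B}| / σ = |10.4 − 7.6| / 9.7 = 0.2887
For power 0.8 need Φ(δ − z_{0.005}) = 0.8, so δ = z_{0.005} + z_{0.20} = 2.576 + 0.842 = 3.417.
(Ignoring the negligible lower-tail rejection probability gives the usual closed-form inversion.)
δ = d·√(n/2) ⇒ n = 2(δ/d)² = 2 × (3.417 / 0.2887)² = 280.33.
Rounding up, n = 281 per group.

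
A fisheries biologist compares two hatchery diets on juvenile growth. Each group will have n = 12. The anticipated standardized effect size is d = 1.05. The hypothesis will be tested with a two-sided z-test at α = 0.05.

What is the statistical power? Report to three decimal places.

Noncentrality parameter: δ = d·√(n/2) = 1.05 × √(12/2) = 2.5720
Critical value for a two-sided test at α = 0.05: z_{α/2} = 1.960.
Power = Φ(δ − 1.960) + Φ(−δ − 1.960) = Φ(0.612) + Φ(-4.532) = 0.7297 + 0.0000 = 0.7297.

Power ≈ 0.730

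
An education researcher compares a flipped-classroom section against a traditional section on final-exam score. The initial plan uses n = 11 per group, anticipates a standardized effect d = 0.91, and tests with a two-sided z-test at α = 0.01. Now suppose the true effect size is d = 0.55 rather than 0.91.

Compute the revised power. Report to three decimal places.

With d = 0.55: δ = d·√(n/2) = 0.55 × √(11/2) = 1.2899. Critical value z_{0.005} = 2.576.
Revised power = Φ(δ − 2.576) + Φ(−δ − 2.576) = Φ(-1.286) + Φ(-3.866) = 0.0992 + 0.0001 = 0.0993.

Power ≈ 0.099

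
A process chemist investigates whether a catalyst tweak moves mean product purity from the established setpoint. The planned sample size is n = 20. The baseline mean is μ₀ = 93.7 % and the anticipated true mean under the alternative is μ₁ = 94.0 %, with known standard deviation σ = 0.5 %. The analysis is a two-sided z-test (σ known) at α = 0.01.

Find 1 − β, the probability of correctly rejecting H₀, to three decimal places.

Standardized effect: d = |μ₁ − μ₀| / σ = |94.0 − 93.7| / 0.5 = 0.6000
Noncentrality parameter: δ = d·√n = 0.6000 × √20 = 2.6833
Critical value for a two-sided test at α = 0.01: z_{α/2} = 2.576.
Power = Φ(δ − 2.576) + Φ(−δ − 2.576) = Φ(0.107) + Φ(-5.259) = 0.5428 + 0.0000 = 0.5428.

Power ≈ 0.543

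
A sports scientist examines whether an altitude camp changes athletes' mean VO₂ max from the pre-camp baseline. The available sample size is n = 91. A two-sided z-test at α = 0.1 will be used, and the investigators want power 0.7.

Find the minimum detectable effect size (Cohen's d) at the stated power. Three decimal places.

Required noncentrality: δ = z_{0.05} + z_{0.30} = 1.645 + 0.524 = 2.169.
(The second rejection-region term Φ(−δ − z_{α/2}) is negligible and dropped.)
δ = d·√n ⇒ d = δ/√n = 2.169/√91 = 0.2274.

d ≈ 0.227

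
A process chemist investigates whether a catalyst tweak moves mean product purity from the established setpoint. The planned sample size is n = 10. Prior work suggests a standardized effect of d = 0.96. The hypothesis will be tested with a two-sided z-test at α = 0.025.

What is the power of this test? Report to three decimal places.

Power ≈ 0.787

Noncentrality parameter: δ = d·√n = 0.96 × √10 = 3.0358
Critical value for a two-sided test at α = 0.025: z_{α/2} = 2.241.
Power = Φ(δ − 2.241) + Φ(−δ − 2.241) = Φ(0.794) + Φ(-5.277) = 0.7865 + 0.0000 = 0.7865.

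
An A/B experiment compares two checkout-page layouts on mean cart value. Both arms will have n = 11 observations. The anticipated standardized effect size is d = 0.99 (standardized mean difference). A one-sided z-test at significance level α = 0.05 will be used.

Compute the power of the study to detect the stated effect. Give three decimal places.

Noncentrality parameter: δ = d·√(n/2) = 0.99 × √(11/2) = 2.3218
One-sided α = 0.05 → critical value z_{0.05} = 1.645.
Power = Φ(δ − 1.645) = Φ(0.677) = 0.7508.

Power ≈ 0.751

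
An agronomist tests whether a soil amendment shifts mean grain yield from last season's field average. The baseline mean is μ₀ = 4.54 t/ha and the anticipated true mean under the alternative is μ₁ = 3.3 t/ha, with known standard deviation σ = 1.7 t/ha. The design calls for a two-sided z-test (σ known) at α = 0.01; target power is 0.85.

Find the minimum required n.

Standardized effect: d = |μ₁ − μ₀| / σ = |3.3 − 4.54| / 1.7 = 0.7294
Set Φ(δ − 2.576) = 0.85; then δ − 2.576 = Φ⁻¹(0.85) = 1.036, giving δ = 3.612.
(For δ > 0 the lower-tail rejection region contributes negligibly to power, so the one-term inversion is standard.)
δ = d·√n ⇒ n = (δ/d)² = (3.612 / 0.7294)² = 24.53.
Round up to the next whole unit.

n = 25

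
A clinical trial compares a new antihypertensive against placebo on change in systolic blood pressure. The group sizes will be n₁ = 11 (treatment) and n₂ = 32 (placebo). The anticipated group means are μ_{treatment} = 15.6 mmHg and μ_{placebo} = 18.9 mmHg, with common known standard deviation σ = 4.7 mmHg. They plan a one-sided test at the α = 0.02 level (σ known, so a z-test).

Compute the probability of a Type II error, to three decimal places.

Standardized effect: d = |μ_{treatment} − μ_{placebo}| / σ = |15.6 − 18.9| / 4.7 = 0.7021
Noncentrality parameter: δ = d / √(1/n₁ + 1/n₂) = 0.7021 / √(1/11 + 1/32) = 2.0089
One-sided α = 0.02 → critical value z_{0.02} = 2.054.
Power = P(Z > 2.054 − δ) = Φ(-0.045) = 0.4821.
Type II error: β = 1 − power = 1 − 0.4821 = 0.5179.

β ≈ 0.518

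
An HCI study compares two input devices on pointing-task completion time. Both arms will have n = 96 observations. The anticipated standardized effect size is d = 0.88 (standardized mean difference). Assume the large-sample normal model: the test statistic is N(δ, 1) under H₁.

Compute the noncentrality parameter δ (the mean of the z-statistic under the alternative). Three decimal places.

δ = d·√(n/2) = 0.88 × √(96/2) = 6.0968

δ ≈ 6.097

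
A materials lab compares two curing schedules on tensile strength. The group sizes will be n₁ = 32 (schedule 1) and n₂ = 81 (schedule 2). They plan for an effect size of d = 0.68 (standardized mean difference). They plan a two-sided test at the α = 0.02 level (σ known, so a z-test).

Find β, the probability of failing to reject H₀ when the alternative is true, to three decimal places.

Noncentrality parameter: δ = d / √(1/n₁ + 1/n₂) = 0.68 / √(1/32 + 1/81) = 3.2568
Critical value for a two-sided test at α = 0.02: z_{α/2} = 2.326.
Power = Φ(δ − 2.326) + Φ(−δ − 2.326) = Φ(0.930) + Φ(-5.583) = 0.8239 + 0.0000 = 0.8239.
Type II error: β = 1 − power = 1 − 0.8239 = 0.1761.

β ≈ 0.176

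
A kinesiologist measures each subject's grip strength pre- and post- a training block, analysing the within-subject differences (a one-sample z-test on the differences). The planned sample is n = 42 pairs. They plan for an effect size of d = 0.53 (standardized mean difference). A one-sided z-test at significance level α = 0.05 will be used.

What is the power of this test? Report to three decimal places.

Noncentrality parameter: δ = d·√n = 0.53 × √42 = 3.4348
One-sided α = 0.05 → critical value z_{0.05} = 1.645.
Power = P(Z > 1.645 − δ) = Φ(1.790) = 0.9633.

Power ≈ 0.963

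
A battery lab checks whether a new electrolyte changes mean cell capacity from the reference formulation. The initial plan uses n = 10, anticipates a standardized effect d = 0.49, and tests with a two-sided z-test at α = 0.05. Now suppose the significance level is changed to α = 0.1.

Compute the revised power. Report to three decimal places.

Power ≈ 0.463

δ = d·√n = 0.49 × √10 = 1.5495 (unchanged). New critical value: z_{0.05} = 1.645.
Revised power = Φ(δ − 1.645) + Φ(−δ − 1.645) = Φ(-0.095) + Φ(-3.194) = 0.4620 + 0.0007 = 0.4627.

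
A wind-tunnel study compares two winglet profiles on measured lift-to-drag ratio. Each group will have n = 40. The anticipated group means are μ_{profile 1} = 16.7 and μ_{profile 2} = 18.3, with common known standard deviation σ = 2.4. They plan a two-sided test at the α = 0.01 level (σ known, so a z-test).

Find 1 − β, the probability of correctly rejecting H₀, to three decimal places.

Power ≈ 0.657

Standardized effect: d = |μ_{profile 1} − μ_{profile 2}| / σ = |16.7 − 18.3| / 2.4 = 0.6667
Noncentrality parameter: δ = d·√(n/2) = 0.6667 × √(40/2) = 2.9814
Two-sided α = 0.01 → critical value z_{0.005} = 2.576.
Power = Φ(δ − 2.576) + Φ(−δ − 2.576) = Φ(0.406) + Φ(-5.557) = 0.6575 + 0.0000 = 0.6575.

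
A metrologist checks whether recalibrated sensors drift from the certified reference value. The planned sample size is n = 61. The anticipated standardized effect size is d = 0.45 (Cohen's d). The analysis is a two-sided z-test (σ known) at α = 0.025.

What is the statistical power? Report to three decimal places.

Power ≈ 0.899

Noncentrality parameter: λ = d·√n = 0.45 × √61 = 3.5146
Two-sided α = 0.025 → critical value z_{0.0125} = 2.241.
Power = Φ(λ − 2.241) + Φ(−λ − 2.241) = Φ(1.273) + Φ(-5.756) = 0.8985 + 0.0000 = 0.8985.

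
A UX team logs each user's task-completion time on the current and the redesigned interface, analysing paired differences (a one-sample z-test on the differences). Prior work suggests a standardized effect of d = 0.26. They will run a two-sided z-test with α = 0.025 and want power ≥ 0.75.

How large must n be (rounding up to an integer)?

n = 126

Set Φ(δ − 2.241) = 0.75; then δ − 2.241 = Φ⁻¹(0.75) = 0.674, giving δ = 2.916.
(Ignoring the negligible lower-tail rejection probability gives the usual closed-form inversion.)
δ = d·√n ⇒ n = (δ/d)² = (2.916 / 0.26)² = 125.78.
Rounding up, n = 126.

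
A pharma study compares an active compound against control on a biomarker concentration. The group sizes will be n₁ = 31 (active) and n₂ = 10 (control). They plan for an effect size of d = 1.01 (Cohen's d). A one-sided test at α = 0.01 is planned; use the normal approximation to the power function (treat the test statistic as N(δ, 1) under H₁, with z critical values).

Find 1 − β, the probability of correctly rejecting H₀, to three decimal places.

Noncentrality parameter: δ = d / √(1/n₁ + 1/n₂) = 1.01 / √(1/31 + 1/10) = 2.7772
Critical value for a one-sided test at α = 0.01: z_α = 2.326.
Power = Φ(δ − 2.326) = Φ(0.451) = 0.6740.

Power ≈ 0.674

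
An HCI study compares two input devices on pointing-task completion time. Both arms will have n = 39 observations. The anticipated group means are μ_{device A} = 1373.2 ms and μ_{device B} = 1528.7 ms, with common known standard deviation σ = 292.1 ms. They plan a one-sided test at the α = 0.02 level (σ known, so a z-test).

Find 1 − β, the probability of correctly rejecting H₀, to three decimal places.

Standardized effect: d = |μ_{device A} − μ_{device B}| / σ = |1373.2 − 1528.7| / 292.1 = 0.5324
Noncentrality parameter: λ = d·√(n/2) = 0.5324 × √(39/2) = 2.3508
One-sided α = 0.02 → critical value z_{0.02} = 2.054.
Power = Φ(λ − 2.054) = Φ(0.297) = 0.6168.

Power ≈ 0.617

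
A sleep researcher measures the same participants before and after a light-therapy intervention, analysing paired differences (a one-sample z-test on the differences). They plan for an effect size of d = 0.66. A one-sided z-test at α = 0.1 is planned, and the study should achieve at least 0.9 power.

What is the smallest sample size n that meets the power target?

n = 16

Set Φ(δ − 1.282) = 0.9; then δ − 1.282 = Φ⁻¹(0.9) = 1.282, giving δ = 2.563.
δ = d·√n ⇒ n = (δ/d)² = (2.563 / 0.66)² = 15.08.
Rounding up, n = 16.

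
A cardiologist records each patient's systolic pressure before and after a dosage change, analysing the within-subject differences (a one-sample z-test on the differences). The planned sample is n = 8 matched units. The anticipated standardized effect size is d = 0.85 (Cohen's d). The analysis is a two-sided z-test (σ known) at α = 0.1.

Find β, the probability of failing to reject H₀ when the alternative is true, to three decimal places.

β ≈ 0.224

Noncentrality parameter: δ = d·√n = 0.85 × √8 = 2.4042
Two-sided α = 0.1 → critical value z_{0.05} = 1.645.
Power = Φ(δ − 1.645) + Φ(−δ − 1.645) = Φ(0.759) + Φ(-4.049) = 0.7762 + 0.0000 = 0.7762.
Type II error: β = 1 − power = 1 − 0.7762 = 0.2238.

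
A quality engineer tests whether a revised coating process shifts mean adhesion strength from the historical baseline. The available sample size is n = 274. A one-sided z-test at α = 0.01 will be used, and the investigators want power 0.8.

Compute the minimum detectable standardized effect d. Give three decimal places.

Need Φ(δ − 2.326) = 0.8, so δ = 2.326 + 0.842 = 3.168.
δ = d·√n ⇒ d = δ/√n = 3.168/√274 = 0.1914.

d ≈ 0.191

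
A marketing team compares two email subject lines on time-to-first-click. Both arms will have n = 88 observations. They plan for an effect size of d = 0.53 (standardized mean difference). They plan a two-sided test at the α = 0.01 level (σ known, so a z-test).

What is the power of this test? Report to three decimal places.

Noncentrality parameter: δ = d·√(n/2) = 0.53 × √(88/2) = 3.5156
Two-sided α = 0.01 → critical value z_{0.005} = 2.576.
Power = Φ(δ − 2.576) + Φ(−δ − 2.576) = Φ(0.940) + Φ(-6.091) = 0.8263 + 0.0000 = 0.8263.

Power ≈ 0.826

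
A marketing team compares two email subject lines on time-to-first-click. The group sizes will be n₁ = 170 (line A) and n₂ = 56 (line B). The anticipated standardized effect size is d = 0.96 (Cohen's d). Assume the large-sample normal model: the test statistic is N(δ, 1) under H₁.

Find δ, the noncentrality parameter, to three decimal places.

δ = d / √(1/n₁ + 1/n₂) = 0.96 / √(1/170 + 1/56) = 6.2307

δ ≈ 6.231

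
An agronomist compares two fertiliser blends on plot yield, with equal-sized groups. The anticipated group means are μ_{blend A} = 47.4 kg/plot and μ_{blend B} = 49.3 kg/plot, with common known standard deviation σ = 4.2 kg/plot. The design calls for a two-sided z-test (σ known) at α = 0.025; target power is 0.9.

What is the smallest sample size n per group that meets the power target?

n = 122 per group

Standardized effect: d = |μ_{blend A} − μ_{blend B}| / σ = |47.4 − 49.3| / 4.2 = 0.4524
For power 0.9 need Φ(δ − z_{0.0125}) = 0.9, so δ = z_{0.0125} + z_{0.10} = 2.241 + 1.282 = 3.523.
(For δ > 0 the lower-tail rejection region contributes negligibly to power, so the one-term inversion is standard.)
δ = d·√(n/2) ⇒ n = 2(δ/d)² = 2 × (3.523 / 0.4524)² = 121.29.
Rounding up, n = 122 per group.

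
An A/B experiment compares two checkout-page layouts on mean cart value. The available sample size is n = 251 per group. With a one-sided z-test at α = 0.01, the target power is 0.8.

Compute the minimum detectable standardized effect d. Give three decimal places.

Required noncentrality: δ = z_{0.01} + z_{0.20} = 2.326 + 0.842 = 3.168.
δ = d·√(n/2) ⇒ d = δ/√(n/2) = 3.168/√(251/2) = 0.2828.

d ≈ 0.283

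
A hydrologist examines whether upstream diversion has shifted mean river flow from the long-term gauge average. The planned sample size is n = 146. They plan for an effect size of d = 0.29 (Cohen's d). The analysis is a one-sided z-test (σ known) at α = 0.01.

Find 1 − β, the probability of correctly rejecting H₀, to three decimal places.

Noncentrality parameter: δ = d·√n = 0.29 × √146 = 3.5041
One-sided α = 0.01 → critical value z_{0.01} = 2.326.
Power = Φ(δ − 2.326) = Φ(1.178) = 0.8805.

Power ≈ 0.881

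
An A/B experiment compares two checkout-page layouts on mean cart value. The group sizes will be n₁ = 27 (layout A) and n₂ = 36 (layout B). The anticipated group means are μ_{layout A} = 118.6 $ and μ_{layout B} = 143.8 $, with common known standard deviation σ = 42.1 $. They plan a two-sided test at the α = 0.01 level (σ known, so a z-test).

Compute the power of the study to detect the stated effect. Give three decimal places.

Power ≈ 0.411

Standardized effect: d = |μ_{layout A} − μ_{layout B}| / σ = |118.6 − 143.8| / 42.1 = 0.5986
Noncentrality parameter: λ = d / √(1/n₁ + 1/n₂) = 0.5986 / √(1/27 + 1/36) = 2.3512
Two-sided α = 0.01 → critical value z_{0.005} = 2.576.
Power = Φ(λ − 2.576) + Φ(−λ − 2.576) = Φ(-0.225) + Φ(-4.927) = 0.4111 + 0.0000 = 0.4111.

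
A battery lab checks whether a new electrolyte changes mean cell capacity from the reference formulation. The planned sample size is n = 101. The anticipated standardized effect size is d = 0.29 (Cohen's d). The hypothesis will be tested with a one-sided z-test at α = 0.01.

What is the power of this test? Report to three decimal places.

Power ≈ 0.722

Noncentrality parameter: δ = d·√n = 0.29 × √101 = 2.9145
Critical value for a one-sided test at α = 0.01: z_α = 2.326.
Power = P(Z > 2.326 − δ) = Φ(0.588) = 0.7218.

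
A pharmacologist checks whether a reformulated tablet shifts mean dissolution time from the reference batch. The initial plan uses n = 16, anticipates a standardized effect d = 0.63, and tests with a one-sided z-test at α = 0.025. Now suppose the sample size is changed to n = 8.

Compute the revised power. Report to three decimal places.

Power ≈ 0.429

With n = 8: δ = d·√n = 0.63 × √8 = 1.7819. Critical value z_{0.025} = 1.960.
Revised power = Φ(δ − 1.960) = Φ(-0.178) = 0.4293.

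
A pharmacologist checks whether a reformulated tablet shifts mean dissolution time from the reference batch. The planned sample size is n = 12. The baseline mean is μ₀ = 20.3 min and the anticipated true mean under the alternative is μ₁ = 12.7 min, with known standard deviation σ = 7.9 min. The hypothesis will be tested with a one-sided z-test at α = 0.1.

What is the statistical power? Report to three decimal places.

Power ≈ 0.980

Standardized effect: d = |μ₁ − μ₀| / σ = |12.7 − 20.3| / 7.9 = 0.9620
Noncentrality parameter: δ = d·√n = 0.9620 × √12 = 3.3326
One-sided α = 0.1 → critical value z_{0.1} = 1.282.
Power = P(Z > 1.282 − δ) = Φ(2.051) = 0.9799.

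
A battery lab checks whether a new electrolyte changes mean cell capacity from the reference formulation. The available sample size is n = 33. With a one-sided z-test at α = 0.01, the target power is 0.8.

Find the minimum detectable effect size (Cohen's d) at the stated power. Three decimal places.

d ≈ 0.551

Required noncentrality: δ = z_{0.01} + z_{0.20} = 2.326 + 0.842 = 3.168.
δ = d·√n ⇒ d = δ/√n = 3.168/√33 = 0.5515.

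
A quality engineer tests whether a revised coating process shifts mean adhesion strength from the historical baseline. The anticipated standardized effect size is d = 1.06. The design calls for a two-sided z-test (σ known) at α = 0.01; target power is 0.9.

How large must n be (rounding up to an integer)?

For power 0.9 need Φ(δ − z_{0.005}) = 0.9, so δ = z_{0.005} + z_{0.10} = 2.576 + 1.282 = 3.857.
(For δ > 0 the lower-tail rejection region contributes negligibly to power, so the one-term inversion is standard.)
δ = d·√n ⇒ n = (δ/d)² = (3.857 / 1.06)² = 13.24.
Round up to the next whole unit.

n = 14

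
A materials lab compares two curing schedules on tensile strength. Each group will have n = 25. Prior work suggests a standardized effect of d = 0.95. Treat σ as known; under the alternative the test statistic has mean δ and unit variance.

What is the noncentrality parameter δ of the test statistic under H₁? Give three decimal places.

δ ≈ 3.359

δ = d·√(n/2) = 0.95 × √(25/2) = 3.3588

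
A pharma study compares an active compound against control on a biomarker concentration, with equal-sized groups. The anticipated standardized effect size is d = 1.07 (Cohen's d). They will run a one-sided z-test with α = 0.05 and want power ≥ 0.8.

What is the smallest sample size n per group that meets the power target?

n = 11 per group

Set Φ(δ − 1.645) = 0.8; then δ − 1.645 = Φ⁻¹(0.8) = 0.842, giving δ = 2.486.
δ = d·√(n/2) ⇒ n = 2(δ/d)² = 2 × (2.486 / 1.07)² = 10.80.
Rounding up, n = 11 per group.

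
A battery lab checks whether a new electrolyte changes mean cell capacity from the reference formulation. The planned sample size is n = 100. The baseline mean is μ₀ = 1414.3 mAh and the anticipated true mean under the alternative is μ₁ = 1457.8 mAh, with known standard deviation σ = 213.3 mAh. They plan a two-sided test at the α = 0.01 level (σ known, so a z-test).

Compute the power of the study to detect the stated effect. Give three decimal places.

Power ≈ 0.296

Standardized effect: d = |μ₁ − μ₀| / σ = |1457.8 − 1414.3| / 213.3 = 0.2039
Noncentrality parameter: δ = d·√n = 0.2039 × √100 = 2.0394
Two-sided α = 0.01 → critical value z_{0.005} = 2.576.
Power = Φ(δ − 2.576) + Φ(−δ − 2.576) = Φ(-0.536) + Φ(-4.615) = 0.2958 + 0.0000 = 0.2958.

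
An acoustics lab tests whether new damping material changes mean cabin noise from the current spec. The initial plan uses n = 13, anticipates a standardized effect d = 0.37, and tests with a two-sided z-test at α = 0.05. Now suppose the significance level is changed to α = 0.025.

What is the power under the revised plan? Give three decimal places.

δ = d·√n = 0.37 × √13 = 1.3341 (unchanged). New critical value: z_{0.0125} = 2.241.
Revised power = Φ(δ − 2.241) + Φ(−δ − 2.241) = Φ(-0.907) + Φ(-3.575) = 0.1821 + 0.0002 = 0.1823.

Power ≈ 0.182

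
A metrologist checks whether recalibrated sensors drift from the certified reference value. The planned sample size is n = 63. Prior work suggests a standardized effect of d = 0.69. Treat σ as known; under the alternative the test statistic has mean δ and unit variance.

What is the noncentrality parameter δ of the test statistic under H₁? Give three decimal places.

δ = d·√n = 0.69 × √63 = 5.4767

δ ≈ 5.477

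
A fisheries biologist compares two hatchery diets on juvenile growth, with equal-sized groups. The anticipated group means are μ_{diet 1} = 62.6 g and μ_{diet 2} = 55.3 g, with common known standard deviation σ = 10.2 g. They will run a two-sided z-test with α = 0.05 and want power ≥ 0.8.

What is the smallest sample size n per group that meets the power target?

Standardized effect: d = |μ_{diet 1} − μ_{diet 2}| / σ = |62.6 − 55.3| / 10.2 = 0.7157
Set Φ(δ − 1.960) = 0.8; then δ − 1.960 = Φ⁻¹(0.8) = 0.842, giving δ = 2.802.
(For δ > 0 the lower-tail rejection region contributes negligibly to power, so the one-term inversion is standard.)
δ = d·√(n/2) ⇒ n = 2(δ/d)² = 2 × (2.802 / 0.7157)² = 30.65.
Rounding up, n = 31 per group.

n = 31 per group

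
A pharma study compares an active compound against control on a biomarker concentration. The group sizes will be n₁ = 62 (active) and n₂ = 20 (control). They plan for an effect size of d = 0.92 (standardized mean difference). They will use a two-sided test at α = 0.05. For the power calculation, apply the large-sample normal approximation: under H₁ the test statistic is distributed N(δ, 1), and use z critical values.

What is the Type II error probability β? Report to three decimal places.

Noncentrality parameter: δ = d / √(1/n₁ + 1/n₂) = 0.92 / √(1/62 + 1/20) = 3.5776
Critical value for a two-sided test at α = 0.05: z_{α/2} = 1.960.
Power = Φ(δ − 1.960) + Φ(−δ − 1.960) = Φ(1.618) + Φ(-5.538) = 0.9471 + 0.0000 = 0.9471.
Type II error: β = 1 − power = 1 − 0.9471 = 0.0529.

β ≈ 0.053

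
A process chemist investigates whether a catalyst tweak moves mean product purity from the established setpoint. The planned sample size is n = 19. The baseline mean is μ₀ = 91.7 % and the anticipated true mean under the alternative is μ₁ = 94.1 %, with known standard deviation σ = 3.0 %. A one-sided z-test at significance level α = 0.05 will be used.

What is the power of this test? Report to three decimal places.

Power ≈ 0.967

Standardized effect: d = |μ₁ − μ₀| / σ = |94.1 − 91.7| / 3.0 = 0.8000
Noncentrality parameter: δ = d·√n = 0.8000 × √19 = 3.4871
Critical value for a one-sided test at α = 0.05: z_α = 1.645.
Power = P(Z > 1.645 − δ) = Φ(1.842) = 0.9673.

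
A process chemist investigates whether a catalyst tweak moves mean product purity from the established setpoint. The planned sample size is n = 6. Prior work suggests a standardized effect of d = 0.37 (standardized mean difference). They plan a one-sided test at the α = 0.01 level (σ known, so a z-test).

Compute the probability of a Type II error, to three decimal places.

β ≈ 0.922

Noncentrality parameter: δ = d·√n = 0.37 × √6 = 0.9063
One-sided α = 0.01 → critical value z_{0.01} = 2.326.
Power = P(Z > 2.326 − δ) = Φ(-1.420) = 0.0778.
Type II error: β = 1 − power = 1 − 0.0778 = 0.9222.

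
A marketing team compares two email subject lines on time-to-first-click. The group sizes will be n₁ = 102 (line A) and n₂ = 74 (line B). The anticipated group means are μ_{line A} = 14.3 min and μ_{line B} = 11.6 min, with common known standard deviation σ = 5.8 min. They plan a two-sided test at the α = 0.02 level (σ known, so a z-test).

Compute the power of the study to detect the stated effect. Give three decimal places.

Power ≈ 0.765

Standardized effect: d = |μ_{line A} − μ_{line B}| / σ = |14.3 − 11.6| / 5.8 = 0.4655
Noncentrality parameter: δ = d / √(1/n₁ + 1/n₂) = 0.4655 / √(1/102 + 1/74) = 3.0486
Two-sided α = 0.02 → critical value z_{0.01} = 2.326.
Power = Φ(δ − 2.326) + Φ(−δ − 2.326) = Φ(0.722) + Φ(-5.375) = 0.7649 + 0.0000 = 0.7649.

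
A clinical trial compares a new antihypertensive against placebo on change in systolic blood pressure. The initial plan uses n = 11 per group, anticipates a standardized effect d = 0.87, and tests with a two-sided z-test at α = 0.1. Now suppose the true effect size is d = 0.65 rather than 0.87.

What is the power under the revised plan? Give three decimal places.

With d = 0.65: δ = d·√(n/2) = 0.65 × √(11/2) = 1.5244. Critical value z_{0.05} = 1.645.
Revised power = Φ(δ − 1.645) + Φ(−δ − 1.645) = Φ(-0.120) + Φ(-3.169) = 0.4521 + 0.0008 = 0.4528.

Power ≈ 0.453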